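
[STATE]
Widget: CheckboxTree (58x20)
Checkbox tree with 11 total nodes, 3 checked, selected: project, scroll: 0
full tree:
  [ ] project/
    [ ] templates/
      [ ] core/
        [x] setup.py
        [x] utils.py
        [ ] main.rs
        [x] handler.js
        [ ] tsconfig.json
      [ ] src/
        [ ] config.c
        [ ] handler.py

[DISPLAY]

>[-] project/                                             
   [-] templates/                                         
     [-] core/                                            
       [x] setup.py                                       
       [x] utils.py                                       
       [ ] main.rs                                        
       [x] handler.js                                     
       [ ] tsconfig.json                                  
     [ ] src/                                             
       [ ] config.c                                       
       [ ] handler.py                                     
                                                          
                                                          
                                                          
                                                          
                                                          
                                                          
                                                          
                                                          
                                                          


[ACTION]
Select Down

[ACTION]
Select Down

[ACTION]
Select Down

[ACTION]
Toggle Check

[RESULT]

 [-] project/                                             
   [-] templates/                                         
     [-] core/                                            
>      [ ] setup.py                                       
       [x] utils.py                                       
       [ ] main.rs                                        
       [x] handler.js                                     
       [ ] tsconfig.json                                  
     [ ] src/                                             
       [ ] config.c                                       
       [ ] handler.py                                     
                                                          
                                                          
                                                          
                                                          
                                                          
                                                          
                                                          
                                                          
                                                          


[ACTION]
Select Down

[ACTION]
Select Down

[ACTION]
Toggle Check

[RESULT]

 [-] project/                                             
   [-] templates/                                         
     [-] core/                                            
       [ ] setup.py                                       
       [x] utils.py                                       
>      [x] main.rs                                        
       [x] handler.js                                     
       [ ] tsconfig.json                                  
     [ ] src/                                             
       [ ] config.c                                       
       [ ] handler.py                                     
                                                          
                                                          
                                                          
                                                          
                                                          
                                                          
                                                          
                                                          
                                                          


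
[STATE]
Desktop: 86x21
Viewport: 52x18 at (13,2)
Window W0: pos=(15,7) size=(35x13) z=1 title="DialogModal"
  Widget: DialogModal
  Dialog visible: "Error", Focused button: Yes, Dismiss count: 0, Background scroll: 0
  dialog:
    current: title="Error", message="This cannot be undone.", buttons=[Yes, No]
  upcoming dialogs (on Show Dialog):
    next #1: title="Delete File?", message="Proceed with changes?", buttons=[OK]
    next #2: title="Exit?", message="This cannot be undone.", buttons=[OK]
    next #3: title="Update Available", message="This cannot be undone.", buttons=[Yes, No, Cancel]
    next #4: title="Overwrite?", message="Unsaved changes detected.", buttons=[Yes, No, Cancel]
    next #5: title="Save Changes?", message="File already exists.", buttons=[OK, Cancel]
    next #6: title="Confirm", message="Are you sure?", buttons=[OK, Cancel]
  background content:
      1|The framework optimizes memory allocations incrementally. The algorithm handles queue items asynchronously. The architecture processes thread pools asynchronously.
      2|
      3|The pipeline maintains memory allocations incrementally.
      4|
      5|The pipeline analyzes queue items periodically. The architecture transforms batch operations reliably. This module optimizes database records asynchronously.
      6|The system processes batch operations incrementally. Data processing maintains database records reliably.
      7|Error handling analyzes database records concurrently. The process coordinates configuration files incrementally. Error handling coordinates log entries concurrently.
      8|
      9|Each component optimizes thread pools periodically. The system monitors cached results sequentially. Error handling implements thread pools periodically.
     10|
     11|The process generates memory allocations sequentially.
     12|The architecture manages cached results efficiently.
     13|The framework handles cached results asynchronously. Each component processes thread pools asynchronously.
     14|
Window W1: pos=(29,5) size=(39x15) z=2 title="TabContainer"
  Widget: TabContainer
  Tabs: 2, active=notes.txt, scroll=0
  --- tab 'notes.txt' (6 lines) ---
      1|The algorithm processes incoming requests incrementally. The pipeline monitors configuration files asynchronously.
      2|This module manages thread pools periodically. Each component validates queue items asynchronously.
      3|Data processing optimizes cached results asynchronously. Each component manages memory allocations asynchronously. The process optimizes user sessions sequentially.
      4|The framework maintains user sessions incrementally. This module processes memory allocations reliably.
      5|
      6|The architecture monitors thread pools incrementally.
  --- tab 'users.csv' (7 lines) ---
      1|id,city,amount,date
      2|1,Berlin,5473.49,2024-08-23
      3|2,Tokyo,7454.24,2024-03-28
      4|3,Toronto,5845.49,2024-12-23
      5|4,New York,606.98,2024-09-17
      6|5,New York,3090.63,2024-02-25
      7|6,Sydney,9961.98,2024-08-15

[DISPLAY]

                                                    
                                                    
                                                    
                ┏━━━━━━━━━━━━━━━━━━━━━━━━━━━━━━━━━━━
                ┃ TabContainer                      
  ┏━━━━━━━━━━━━━┠───────────────────────────────────
  ┃ DialogModal ┃[notes.txt]│ users.csv             
  ┠─────────────┃───────────────────────────────────
  ┃The framework┃The algorithm processes incoming re
  ┃             ┃This module manages thread pools pe
  ┃The┌─────────┃Data processing optimizes cached re
  ┃   │         ┃The framework maintains user sessio
  ┃The│ This can┃                                   
  ┃The│       [Y┃The architecture monitors thread po
  ┃Err└─────────┃                                   
  ┃             ┃                                   
  ┃Each componen┃                                   
  ┗━━━━━━━━━━━━━┗━━━━━━━━━━━━━━━━━━━━━━━━━━━━━━━━━━━


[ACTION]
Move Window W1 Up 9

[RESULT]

                ┠───────────────────────────────────
                ┃[notes.txt]│ users.csv             
                ┃───────────────────────────────────
                ┃The algorithm processes incoming re
                ┃This module manages thread pools pe
  ┏━━━━━━━━━━━━━┃Data processing optimizes cached re
  ┃ DialogModal ┃The framework maintains user sessio
  ┠─────────────┃                                   
  ┃The framework┃The architecture monitors thread po
  ┃             ┃                                   
  ┃The┌─────────┃                                   
  ┃   │         ┃                                   
  ┃The│ This can┗━━━━━━━━━━━━━━━━━━━━━━━━━━━━━━━━━━━
  ┃The│       [Yes]  No        │erat┃               
  ┃Err└────────────────────────┘ase ┃               
  ┃                                 ┃               
  ┃Each component optimizes thread p┃               
  ┗━━━━━━━━━━━━━━━━━━━━━━━━━━━━━━━━━┛               


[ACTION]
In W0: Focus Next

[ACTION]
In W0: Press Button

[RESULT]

                ┠───────────────────────────────────
                ┃[notes.txt]│ users.csv             
                ┃───────────────────────────────────
                ┃The algorithm processes incoming re
                ┃This module manages thread pools pe
  ┏━━━━━━━━━━━━━┃Data processing optimizes cached re
  ┃ DialogModal ┃The framework maintains user sessio
  ┠─────────────┃                                   
  ┃The framework┃The architecture monitors thread po
  ┃             ┃                                   
  ┃The pipeline ┃                                   
  ┃             ┃                                   
  ┃The pipeline ┗━━━━━━━━━━━━━━━━━━━━━━━━━━━━━━━━━━━
  ┃The system processes batch operat┃               
  ┃Error handling analyzes database ┃               
  ┃                                 ┃               
  ┃Each component optimizes thread p┃               
  ┗━━━━━━━━━━━━━━━━━━━━━━━━━━━━━━━━━┛               


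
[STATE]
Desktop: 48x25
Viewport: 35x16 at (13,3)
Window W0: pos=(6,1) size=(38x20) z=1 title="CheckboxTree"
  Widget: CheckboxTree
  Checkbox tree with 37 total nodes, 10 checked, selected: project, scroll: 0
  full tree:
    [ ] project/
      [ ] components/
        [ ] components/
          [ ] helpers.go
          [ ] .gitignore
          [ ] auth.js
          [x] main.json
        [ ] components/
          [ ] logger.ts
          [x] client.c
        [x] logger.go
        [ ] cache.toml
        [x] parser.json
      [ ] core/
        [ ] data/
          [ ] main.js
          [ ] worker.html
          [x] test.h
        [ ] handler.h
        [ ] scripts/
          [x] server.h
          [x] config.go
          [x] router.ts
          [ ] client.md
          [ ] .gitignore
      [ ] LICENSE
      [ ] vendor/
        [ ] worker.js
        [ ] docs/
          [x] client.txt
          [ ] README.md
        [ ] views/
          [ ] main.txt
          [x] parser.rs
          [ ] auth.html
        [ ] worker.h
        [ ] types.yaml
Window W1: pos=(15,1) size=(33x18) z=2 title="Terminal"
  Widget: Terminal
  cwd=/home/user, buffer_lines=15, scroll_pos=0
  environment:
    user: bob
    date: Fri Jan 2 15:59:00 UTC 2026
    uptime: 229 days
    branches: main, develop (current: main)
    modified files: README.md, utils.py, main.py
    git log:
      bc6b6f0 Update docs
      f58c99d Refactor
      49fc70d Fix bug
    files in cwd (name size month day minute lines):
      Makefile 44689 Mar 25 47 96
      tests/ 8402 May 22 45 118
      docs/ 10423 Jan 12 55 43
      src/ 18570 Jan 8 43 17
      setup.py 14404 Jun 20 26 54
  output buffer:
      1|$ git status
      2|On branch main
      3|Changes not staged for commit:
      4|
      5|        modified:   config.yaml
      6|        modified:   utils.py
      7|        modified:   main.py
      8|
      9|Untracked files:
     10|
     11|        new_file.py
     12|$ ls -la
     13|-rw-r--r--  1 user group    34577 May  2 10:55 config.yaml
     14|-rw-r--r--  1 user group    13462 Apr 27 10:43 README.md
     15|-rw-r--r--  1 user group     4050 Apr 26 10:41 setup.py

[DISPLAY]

──┠───────────────────────────────┨
ro┃$ git status                   ┃
 c┃On branch main                 ┃
-]┃Changes not staged for commit: ┃
 [┃                               ┃
 [┃        modified:   config.yaml┃
 [┃        modified:   utils.py   ┃
 [┃        modified:   main.py    ┃
-]┃                               ┃
 [┃Untracked files:               ┃
 [┃                               ┃
x]┃        new_file.py            ┃
 ]┃$ ls -la                       ┃
x]┃-rw-r--r--  1 user group    345┃
 c┃-rw-r--r--  1 user group    134┃
-]┗━━━━━━━━━━━━━━━━━━━━━━━━━━━━━━━┛


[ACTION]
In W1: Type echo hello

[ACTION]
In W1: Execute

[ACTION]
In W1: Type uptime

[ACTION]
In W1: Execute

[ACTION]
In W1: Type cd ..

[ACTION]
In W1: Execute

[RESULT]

──┠───────────────────────────────┨
ro┃Untracked files:               ┃
 c┃                               ┃
-]┃        new_file.py            ┃
 [┃$ ls -la                       ┃
 [┃-rw-r--r--  1 user group    345┃
 [┃-rw-r--r--  1 user group    134┃
 [┃-rw-r--r--  1 user group     40┃
-]┃$ echo hello                   ┃
 [┃hello                          ┃
 [┃$ uptime                       ┃
x]┃ 10:00  up 229 days            ┃
 ]┃$ cd ..                        ┃
x]┃                               ┃
 c┃$ █                            ┃
-]┗━━━━━━━━━━━━━━━━━━━━━━━━━━━━━━━┛


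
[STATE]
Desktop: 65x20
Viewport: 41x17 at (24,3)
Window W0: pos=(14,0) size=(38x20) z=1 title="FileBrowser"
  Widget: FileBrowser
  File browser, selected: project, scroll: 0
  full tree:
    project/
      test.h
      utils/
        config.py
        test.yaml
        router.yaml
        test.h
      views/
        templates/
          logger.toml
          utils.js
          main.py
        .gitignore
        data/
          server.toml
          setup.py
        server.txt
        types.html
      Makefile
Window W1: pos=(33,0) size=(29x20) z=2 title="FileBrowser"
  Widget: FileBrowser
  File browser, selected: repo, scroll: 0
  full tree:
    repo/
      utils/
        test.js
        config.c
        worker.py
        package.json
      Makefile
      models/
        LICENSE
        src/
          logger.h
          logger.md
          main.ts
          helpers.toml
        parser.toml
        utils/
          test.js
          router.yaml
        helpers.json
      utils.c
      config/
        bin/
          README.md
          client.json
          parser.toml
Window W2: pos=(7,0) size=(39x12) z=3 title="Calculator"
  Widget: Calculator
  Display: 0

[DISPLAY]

                    0┃               ┃   
┐                    ┃s/             ┃   
│                    ┃               ┃   
┤                    ┃ls/            ┃   
│                    ┃               ┃   
┤                    ┃ig/            ┃   
│                    ┃               ┃   
┘                    ┃               ┃   
━━━━━━━━━━━━━━━━━━━━━┛               ┃   
         ┃                           ┃   
         ┃                           ┃   
         ┃                           ┃   
         ┃                           ┃   
         ┃                           ┃   
         ┃                           ┃   
         ┃                           ┃   
━━━━━━━━━┗━━━━━━━━━━━━━━━━━━━━━━━━━━━┛   


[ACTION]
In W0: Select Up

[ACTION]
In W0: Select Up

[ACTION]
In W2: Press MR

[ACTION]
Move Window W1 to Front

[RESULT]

         ┃> [-] repo/                ┃   
┐        ┃    [+] utils/             ┃   
│        ┃    Makefile               ┃   
┤        ┃    [+] models/            ┃   
│        ┃    utils.c                ┃   
┤        ┃    [+] config/            ┃   
│        ┃                           ┃   
┘        ┃                           ┃   
━━━━━━━━━┃                           ┃   
         ┃                           ┃   
         ┃                           ┃   
         ┃                           ┃   
         ┃                           ┃   
         ┃                           ┃   
         ┃                           ┃   
         ┃                           ┃   
━━━━━━━━━┗━━━━━━━━━━━━━━━━━━━━━━━━━━━┛   


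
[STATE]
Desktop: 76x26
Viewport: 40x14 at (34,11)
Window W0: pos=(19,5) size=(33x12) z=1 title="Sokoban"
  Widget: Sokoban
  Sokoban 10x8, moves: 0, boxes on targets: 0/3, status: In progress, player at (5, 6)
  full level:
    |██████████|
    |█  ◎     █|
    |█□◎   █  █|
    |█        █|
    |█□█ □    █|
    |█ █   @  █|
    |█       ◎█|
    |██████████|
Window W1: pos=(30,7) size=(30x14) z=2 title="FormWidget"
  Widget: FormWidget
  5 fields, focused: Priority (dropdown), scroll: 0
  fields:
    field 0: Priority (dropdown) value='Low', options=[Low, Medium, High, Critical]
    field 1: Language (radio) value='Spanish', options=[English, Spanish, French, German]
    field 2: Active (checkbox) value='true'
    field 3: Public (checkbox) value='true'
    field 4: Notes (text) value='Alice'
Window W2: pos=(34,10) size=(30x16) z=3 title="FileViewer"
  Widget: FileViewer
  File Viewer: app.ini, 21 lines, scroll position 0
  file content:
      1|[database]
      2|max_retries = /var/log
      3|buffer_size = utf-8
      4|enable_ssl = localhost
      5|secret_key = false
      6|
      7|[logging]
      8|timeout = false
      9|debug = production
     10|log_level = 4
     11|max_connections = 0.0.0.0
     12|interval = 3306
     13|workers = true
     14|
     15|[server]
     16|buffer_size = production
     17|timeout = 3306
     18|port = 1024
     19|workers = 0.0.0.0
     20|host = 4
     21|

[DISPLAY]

┃ FileViewer                 ┃          
┠────────────────────────────┨          
┃[database]                 ▲┃          
┃max_retries = /var/log     █┃          
┃buffer_size = utf-8        ░┃          
┃enable_ssl = localhost     ░┃          
┃secret_key = false         ░┃          
┃                           ░┃          
┃[logging]                  ░┃          
┃timeout = false            ░┃          
┃debug = production         ░┃          
┃log_level = 4              ░┃          
┃max_connections = 0.0.0.0  ░┃          
┃interval = 3306            ▼┃          


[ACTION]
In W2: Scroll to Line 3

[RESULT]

┃ FileViewer                 ┃          
┠────────────────────────────┨          
┃buffer_size = utf-8        ▲┃          
┃enable_ssl = localhost     ░┃          
┃secret_key = false         ░┃          
┃                           █┃          
┃[logging]                  ░┃          
┃timeout = false            ░┃          
┃debug = production         ░┃          
┃log_level = 4              ░┃          
┃max_connections = 0.0.0.0  ░┃          
┃interval = 3306            ░┃          
┃workers = true             ░┃          
┃                           ▼┃          


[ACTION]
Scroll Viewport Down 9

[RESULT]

┠────────────────────────────┨          
┃buffer_size = utf-8        ▲┃          
┃enable_ssl = localhost     ░┃          
┃secret_key = false         ░┃          
┃                           █┃          
┃[logging]                  ░┃          
┃timeout = false            ░┃          
┃debug = production         ░┃          
┃log_level = 4              ░┃          
┃max_connections = 0.0.0.0  ░┃          
┃interval = 3306            ░┃          
┃workers = true             ░┃          
┃                           ▼┃          
┗━━━━━━━━━━━━━━━━━━━━━━━━━━━━┛          


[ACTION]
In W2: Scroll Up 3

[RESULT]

┠────────────────────────────┨          
┃[database]                 ▲┃          
┃max_retries = /var/log     █┃          
┃buffer_size = utf-8        ░┃          
┃enable_ssl = localhost     ░┃          
┃secret_key = false         ░┃          
┃                           ░┃          
┃[logging]                  ░┃          
┃timeout = false            ░┃          
┃debug = production         ░┃          
┃log_level = 4              ░┃          
┃max_connections = 0.0.0.0  ░┃          
┃interval = 3306            ▼┃          
┗━━━━━━━━━━━━━━━━━━━━━━━━━━━━┛          


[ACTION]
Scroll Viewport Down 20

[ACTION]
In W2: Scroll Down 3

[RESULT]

┠────────────────────────────┨          
┃enable_ssl = localhost     ▲┃          
┃secret_key = false         ░┃          
┃                           ░┃          
┃[logging]                  ░┃          
┃timeout = false            █┃          
┃debug = production         ░┃          
┃log_level = 4              ░┃          
┃max_connections = 0.0.0.0  ░┃          
┃interval = 3306            ░┃          
┃workers = true             ░┃          
┃                           ░┃          
┃[server]                   ▼┃          
┗━━━━━━━━━━━━━━━━━━━━━━━━━━━━┛          


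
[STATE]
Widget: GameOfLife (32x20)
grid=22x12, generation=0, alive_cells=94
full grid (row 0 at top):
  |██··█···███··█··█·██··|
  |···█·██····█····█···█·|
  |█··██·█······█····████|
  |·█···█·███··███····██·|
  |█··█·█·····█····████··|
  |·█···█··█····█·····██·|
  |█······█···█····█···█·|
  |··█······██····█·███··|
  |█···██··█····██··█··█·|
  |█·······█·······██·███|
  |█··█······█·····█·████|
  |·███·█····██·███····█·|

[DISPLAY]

Gen: 0                          
██··█···███··█··█·██··          
···█·██····█····█···█·          
█··██·█······█····████          
·█···█·███··███····██·          
█··█·█·····█····████··          
·█···█··█····█·····██·          
█······█···█····█···█·          
··█······██····█·███··          
█···██··█····██··█··█·          
█·······█·······██·███          
█··█······█·····█·████          
·███·█····██·███····█·          
                                
                                
                                
                                
                                
                                
                                


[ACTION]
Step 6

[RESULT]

Gen: 6                          
···█·█··███·········█·          
···█·█·█····███····█·█          
·······██·█····█···█·█          
····██····█····█····█·          
·····█····██···█······          
······················          
·······█████·██··██···          
···█···█·█·██····██···          
···██·█··█············          
···██████·············          
··············██······          
··············██······          
                                
                                
                                
                                
                                
                                
                                


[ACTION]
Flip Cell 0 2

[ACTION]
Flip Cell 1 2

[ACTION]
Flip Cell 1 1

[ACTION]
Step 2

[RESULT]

Gen: 8                          
·······████·███·····█·          
·█·█·······█·█·····█·█          
··██·█·███·█·█··█··█·█          
·······██···█·███···█·          
····█·█··███·██·······          
········██··██········          
······██··██··█··██···          
···█··██·█·█·█···██···          
··█·██···████·········          
···██···██············          
····██··█·····██······          
·····██·······██······          
                                
                                
                                
                                
                                
                                
                                


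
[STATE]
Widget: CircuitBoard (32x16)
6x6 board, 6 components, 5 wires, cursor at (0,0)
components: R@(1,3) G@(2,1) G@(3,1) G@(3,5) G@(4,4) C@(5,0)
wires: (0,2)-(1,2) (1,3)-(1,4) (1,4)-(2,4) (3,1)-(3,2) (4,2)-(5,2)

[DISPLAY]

   0 1 2 3 4 5                  
0  [.]      ·                   
            │                   
1           ·   R ─ ·           
                    │           
2       G           ·           
                                
3       G ─ ·           G       
                                
4           ·       G           
            │                   
5   C       ·                   
Cursor: (0,0)                   
                                
                                
                                


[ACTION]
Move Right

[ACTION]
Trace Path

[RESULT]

   0 1 2 3 4 5                  
0      [.]  ·                   
            │                   
1           ·   R ─ ·           
                    │           
2       G           ·           
                                
3       G ─ ·           G       
                                
4           ·       G           
            │                   
5   C       ·                   
Cursor: (0,1)  Trace: No connect
                                
                                
                                


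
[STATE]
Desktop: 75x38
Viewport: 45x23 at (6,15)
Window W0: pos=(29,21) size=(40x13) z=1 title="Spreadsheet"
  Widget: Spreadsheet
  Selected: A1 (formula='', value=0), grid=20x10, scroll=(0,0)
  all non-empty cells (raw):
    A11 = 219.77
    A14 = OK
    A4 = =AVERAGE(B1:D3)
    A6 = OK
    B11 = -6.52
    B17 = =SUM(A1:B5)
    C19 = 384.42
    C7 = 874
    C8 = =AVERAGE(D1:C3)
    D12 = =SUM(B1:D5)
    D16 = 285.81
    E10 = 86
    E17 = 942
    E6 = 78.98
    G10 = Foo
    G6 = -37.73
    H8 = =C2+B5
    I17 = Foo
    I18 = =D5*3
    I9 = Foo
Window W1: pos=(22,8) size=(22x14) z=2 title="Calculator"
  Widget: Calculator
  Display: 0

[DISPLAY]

                ┃│ 4 │ 5 │ 6 │ × │   ┃       
                ┃├───┼───┼───┼───┤   ┃       
                ┃│ 1 │ 2 │ 3 │ - │   ┃       
                ┃├───┼───┼───┼───┤   ┃       
                ┃│ 0 │ . │ = │ + │   ┃       
                ┃└───┴───┴───┴───┘   ┃       
                ┗━━━━━━━━━━━━━━━━━━━━┛━━━━━━━
                       ┃ Spreadsheet         
                       ┠─────────────────────
                       ┃A1:                  
                       ┃       A       B     
                       ┃---------------------
                       ┃  1      [0]       0 
                       ┃  2        0       0 
                       ┃  3        0       0 
                       ┃  4        0       0 
                       ┃  5        0       0 
                       ┃  6 OK             0 
                       ┗━━━━━━━━━━━━━━━━━━━━━
                                             
                                             
                                             
                                             


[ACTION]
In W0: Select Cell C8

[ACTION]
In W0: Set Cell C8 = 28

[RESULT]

                ┃│ 4 │ 5 │ 6 │ × │   ┃       
                ┃├───┼───┼───┼───┤   ┃       
                ┃│ 1 │ 2 │ 3 │ - │   ┃       
                ┃├───┼───┼───┼───┤   ┃       
                ┃│ 0 │ . │ = │ + │   ┃       
                ┃└───┴───┴───┴───┘   ┃       
                ┗━━━━━━━━━━━━━━━━━━━━┛━━━━━━━
                       ┃ Spreadsheet         
                       ┠─────────────────────
                       ┃C8: 28               
                       ┃       A       B     
                       ┃---------------------
                       ┃  1        0       0 
                       ┃  2        0       0 
                       ┃  3        0       0 
                       ┃  4        0       0 
                       ┃  5        0       0 
                       ┃  6 OK             0 
                       ┗━━━━━━━━━━━━━━━━━━━━━
                                             
                                             
                                             
                                             


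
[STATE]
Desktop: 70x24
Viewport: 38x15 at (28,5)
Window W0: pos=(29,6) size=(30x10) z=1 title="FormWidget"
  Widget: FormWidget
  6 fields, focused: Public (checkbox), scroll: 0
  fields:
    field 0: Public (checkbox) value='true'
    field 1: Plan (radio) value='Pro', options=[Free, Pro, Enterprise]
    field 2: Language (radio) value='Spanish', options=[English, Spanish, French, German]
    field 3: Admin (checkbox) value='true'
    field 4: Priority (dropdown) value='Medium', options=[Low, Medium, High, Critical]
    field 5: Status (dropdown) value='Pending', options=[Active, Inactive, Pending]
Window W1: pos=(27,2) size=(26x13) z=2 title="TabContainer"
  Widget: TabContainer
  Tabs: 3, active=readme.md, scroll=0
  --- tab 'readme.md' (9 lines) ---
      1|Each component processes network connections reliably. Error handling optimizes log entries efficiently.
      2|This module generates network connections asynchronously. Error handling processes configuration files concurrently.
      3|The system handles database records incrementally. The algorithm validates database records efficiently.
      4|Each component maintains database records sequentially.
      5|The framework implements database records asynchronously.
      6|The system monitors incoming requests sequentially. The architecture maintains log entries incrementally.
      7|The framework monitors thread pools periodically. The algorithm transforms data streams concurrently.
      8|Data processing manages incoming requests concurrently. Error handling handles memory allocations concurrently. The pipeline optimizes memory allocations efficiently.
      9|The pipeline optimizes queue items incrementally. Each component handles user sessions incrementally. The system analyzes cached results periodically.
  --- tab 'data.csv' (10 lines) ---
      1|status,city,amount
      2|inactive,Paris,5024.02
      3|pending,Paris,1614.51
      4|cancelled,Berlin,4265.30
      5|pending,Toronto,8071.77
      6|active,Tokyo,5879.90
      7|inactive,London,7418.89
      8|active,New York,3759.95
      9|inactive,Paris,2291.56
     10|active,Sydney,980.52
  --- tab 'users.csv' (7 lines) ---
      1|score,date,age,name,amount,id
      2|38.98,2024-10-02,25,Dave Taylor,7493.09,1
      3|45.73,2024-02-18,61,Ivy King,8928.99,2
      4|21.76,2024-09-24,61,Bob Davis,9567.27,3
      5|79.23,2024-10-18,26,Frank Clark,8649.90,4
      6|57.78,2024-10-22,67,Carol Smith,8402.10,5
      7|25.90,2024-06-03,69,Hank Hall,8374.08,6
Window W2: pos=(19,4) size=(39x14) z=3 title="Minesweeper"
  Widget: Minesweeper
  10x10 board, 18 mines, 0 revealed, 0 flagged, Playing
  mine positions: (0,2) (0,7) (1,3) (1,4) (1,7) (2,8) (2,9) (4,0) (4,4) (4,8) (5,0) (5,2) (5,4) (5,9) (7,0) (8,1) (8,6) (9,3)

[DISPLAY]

eper                         ┃        
─────────────────────────────┨┓       
■■                           ┃┃       
■■                           ┃┨       
■■                           ┃┃       
■■                           ┃┃       
■■                           ┃┃       
■■                           ┃┃       
■■                           ┃┃       
■■                           ┃┃       
■■                           ┃┛       
■■                           ┃        
━━━━━━━━━━━━━━━━━━━━━━━━━━━━━┛        
                                      
                                      


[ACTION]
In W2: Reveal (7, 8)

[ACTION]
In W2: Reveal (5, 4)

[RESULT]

eper                         ┃        
─────────────────────────────┨┓       
■■                           ┃┃       
■■                           ┃┨       
✹✹                           ┃┃       
■■                           ┃┃       
✹■                           ┃┃       
2✹                           ┃┃       
11                           ┃┃       
                             ┃┃       
                             ┃┛       
                             ┃        
━━━━━━━━━━━━━━━━━━━━━━━━━━━━━┛        
                                      
                                      


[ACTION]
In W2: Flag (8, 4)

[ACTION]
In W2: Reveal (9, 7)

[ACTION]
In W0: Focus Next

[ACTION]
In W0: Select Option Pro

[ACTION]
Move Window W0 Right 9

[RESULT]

eper                         ┃        
─────────────────────────────┨━━━━━━━━
■■                           ┃        
■■                           ┃────────
✹✹                           ┃        
■■                           ┃ree  (●)
✹■                           ┃nglish  
2✹                           ┃        
11                           ┃um     ▼
                             ┃ing    ▼
                             ┃━━━━━━━━
                             ┃        
━━━━━━━━━━━━━━━━━━━━━━━━━━━━━┛        
                                      
                                      


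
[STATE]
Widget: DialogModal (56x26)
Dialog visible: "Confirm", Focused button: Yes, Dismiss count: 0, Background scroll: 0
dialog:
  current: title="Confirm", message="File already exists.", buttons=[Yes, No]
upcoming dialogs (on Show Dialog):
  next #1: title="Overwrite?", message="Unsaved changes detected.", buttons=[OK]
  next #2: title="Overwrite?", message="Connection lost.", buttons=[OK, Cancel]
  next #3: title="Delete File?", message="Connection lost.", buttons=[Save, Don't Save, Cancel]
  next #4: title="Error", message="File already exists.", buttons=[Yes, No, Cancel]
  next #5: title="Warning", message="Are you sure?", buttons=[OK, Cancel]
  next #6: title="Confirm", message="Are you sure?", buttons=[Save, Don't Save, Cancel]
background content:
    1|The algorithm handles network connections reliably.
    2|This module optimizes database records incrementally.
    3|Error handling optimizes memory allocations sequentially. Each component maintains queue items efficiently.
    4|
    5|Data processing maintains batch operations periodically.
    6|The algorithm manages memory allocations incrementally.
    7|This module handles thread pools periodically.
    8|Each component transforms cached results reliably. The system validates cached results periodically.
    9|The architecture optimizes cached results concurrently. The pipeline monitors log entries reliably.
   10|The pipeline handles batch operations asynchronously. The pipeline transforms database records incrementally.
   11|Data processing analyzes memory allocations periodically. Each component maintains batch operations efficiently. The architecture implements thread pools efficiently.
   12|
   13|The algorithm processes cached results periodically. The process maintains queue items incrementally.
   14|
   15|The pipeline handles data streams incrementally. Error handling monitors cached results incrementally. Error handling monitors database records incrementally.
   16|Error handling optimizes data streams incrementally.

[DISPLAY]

The algorithm handles network connections reliably.     
This module optimizes database records incrementally.   
Error handling optimizes memory allocations sequentially
                                                        
Data processing maintains batch operations periodically.
The algorithm manages memory allocations incrementally. 
This module handles thread pools periodically.          
Each component transforms cached results reliably. The s
The architecture optimizes cached results concurrently. 
The pipeline handles batch operations asynchronously. Th
Data processing ┌──────────────────────┐ons periodically
                │       Confirm        │                
The algorithm pr│ File already exists. │eriodically. The
                │      [Yes]  No       │                
The pipeline han└──────────────────────┘entally. Error h
Error handling optimizes data streams incrementally.    
                                                        
                                                        
                                                        
                                                        
                                                        
                                                        
                                                        
                                                        
                                                        
                                                        


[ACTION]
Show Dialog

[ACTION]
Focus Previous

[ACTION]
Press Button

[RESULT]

The algorithm handles network connections reliably.     
This module optimizes database records incrementally.   
Error handling optimizes memory allocations sequentially
                                                        
Data processing maintains batch operations periodically.
The algorithm manages memory allocations incrementally. 
This module handles thread pools periodically.          
Each component transforms cached results reliably. The s
The architecture optimizes cached results concurrently. 
The pipeline handles batch operations asynchronously. Th
Data processing analyzes memory allocations periodically
                                                        
The algorithm processes cached results periodically. The
                                                        
The pipeline handles data streams incrementally. Error h
Error handling optimizes data streams incrementally.    
                                                        
                                                        
                                                        
                                                        
                                                        
                                                        
                                                        
                                                        
                                                        
                                                        


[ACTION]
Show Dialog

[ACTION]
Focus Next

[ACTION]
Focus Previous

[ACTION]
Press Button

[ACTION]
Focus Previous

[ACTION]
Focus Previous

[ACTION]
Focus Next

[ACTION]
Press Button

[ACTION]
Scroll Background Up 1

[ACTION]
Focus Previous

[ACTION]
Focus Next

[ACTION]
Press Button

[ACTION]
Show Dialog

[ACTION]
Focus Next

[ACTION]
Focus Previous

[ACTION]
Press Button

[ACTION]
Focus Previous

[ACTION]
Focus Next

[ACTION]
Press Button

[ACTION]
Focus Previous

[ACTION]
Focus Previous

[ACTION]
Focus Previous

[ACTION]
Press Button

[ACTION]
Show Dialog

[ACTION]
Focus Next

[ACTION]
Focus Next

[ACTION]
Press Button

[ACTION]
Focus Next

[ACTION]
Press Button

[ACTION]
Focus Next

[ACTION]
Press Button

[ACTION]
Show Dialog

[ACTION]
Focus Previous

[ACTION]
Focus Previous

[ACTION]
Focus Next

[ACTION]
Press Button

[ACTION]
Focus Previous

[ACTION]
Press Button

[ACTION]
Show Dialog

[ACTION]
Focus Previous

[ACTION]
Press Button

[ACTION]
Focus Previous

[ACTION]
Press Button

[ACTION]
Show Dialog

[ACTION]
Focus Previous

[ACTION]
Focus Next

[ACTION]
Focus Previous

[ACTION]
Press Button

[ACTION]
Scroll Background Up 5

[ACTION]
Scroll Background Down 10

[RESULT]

Data processing analyzes memory allocations periodically
                                                        
The algorithm processes cached results periodically. The
                                                        
The pipeline handles data streams incrementally. Error h
Error handling optimizes data streams incrementally.    
                                                        
                                                        
                                                        
                                                        
                                                        
                                                        
                                                        
                                                        
                                                        
                                                        
                                                        
                                                        
                                                        
                                                        
                                                        
                                                        
                                                        
                                                        
                                                        
                                                        
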